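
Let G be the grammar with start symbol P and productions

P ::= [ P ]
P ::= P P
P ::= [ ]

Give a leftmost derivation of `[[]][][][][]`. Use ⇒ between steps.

P ⇒ PP ⇒ PPP ⇒ PPPP ⇒ PPPPP ⇒ [P]PPPP ⇒ [[]]PPPP ⇒ [[]][]PPP ⇒ [[]][][]PP ⇒ [[]][][][]P ⇒ [[]][][][][]

P ⇒ PP   [P ::= P P]
PP ⇒ PPP   [P ::= P P]
PPP ⇒ PPPP   [P ::= P P]
PPPP ⇒ PPPPP   [P ::= P P]
PPPPP ⇒ [P]PPPP   [P ::= [ P ]]
[P]PPPP ⇒ [[]]PPPP   [P ::= [ ]]
[[]]PPPP ⇒ [[]][]PPP   [P ::= [ ]]
[[]][]PPP ⇒ [[]][][]PP   [P ::= [ ]]
[[]][][]PP ⇒ [[]][][][]P   [P ::= [ ]]
[[]][][][]P ⇒ [[]][][][][]   [P ::= [ ]]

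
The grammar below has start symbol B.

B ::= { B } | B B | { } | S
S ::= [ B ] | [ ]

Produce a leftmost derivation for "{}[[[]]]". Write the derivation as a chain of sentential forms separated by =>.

B=>BB=>{}B=>{}S=>{}[B]=>{}[S]=>{}[[B]]=>{}[[S]]=>{}[[[]]]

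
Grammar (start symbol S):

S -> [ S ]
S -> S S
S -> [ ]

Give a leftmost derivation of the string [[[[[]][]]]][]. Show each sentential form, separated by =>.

S => SS   [S -> S S]
SS => [S]S   [S -> [ S ]]
[S]S => [[S]]S   [S -> [ S ]]
[[S]]S => [[[S]]]S   [S -> [ S ]]
[[[S]]]S => [[[SS]]]S   [S -> S S]
[[[SS]]]S => [[[[S]S]]]S   [S -> [ S ]]
[[[[S]S]]]S => [[[[[]]S]]]S   [S -> [ ]]
[[[[[]]S]]]S => [[[[[]][]]]]S   [S -> [ ]]
[[[[[]][]]]]S => [[[[[]][]]]][]   [S -> [ ]]

S => SS => [S]S => [[S]]S => [[[S]]]S => [[[SS]]]S => [[[[S]S]]]S => [[[[[]]S]]]S => [[[[[]][]]]]S => [[[[[]][]]]][]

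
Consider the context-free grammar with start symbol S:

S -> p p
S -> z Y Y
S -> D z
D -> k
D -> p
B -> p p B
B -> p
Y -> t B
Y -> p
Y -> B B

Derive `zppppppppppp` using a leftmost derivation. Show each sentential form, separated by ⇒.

S ⇒ zYY   [S -> z Y Y]
zYY ⇒ zBBY   [Y -> B B]
zBBY ⇒ zppBBY   [B -> p p B]
zppBBY ⇒ zppppBBY   [B -> p p B]
zppppBBY ⇒ zppppppBBY   [B -> p p B]
zppppppBBY ⇒ zppppppppBBY   [B -> p p B]
zppppppppBBY ⇒ zpppppppppBY   [B -> p]
zpppppppppBY ⇒ zppppppppppY   [B -> p]
zppppppppppY ⇒ zppppppppppp   [Y -> p]

S⇒zYY⇒zBBY⇒zppBBY⇒zppppBBY⇒zppppppBBY⇒zppppppppBBY⇒zpppppppppBY⇒zppppppppppY⇒zppppppppppp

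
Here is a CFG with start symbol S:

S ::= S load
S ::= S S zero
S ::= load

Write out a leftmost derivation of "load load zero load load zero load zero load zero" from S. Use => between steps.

S => S S zero => S S zero S zero => S S zero S zero S zero => S load S zero S zero S zero => S S zero load S zero S zero S zero => load S zero load S zero S zero S zero => load load zero load S zero S zero S zero => load load zero load load zero S zero S zero => load load zero load load zero load zero S zero => load load zero load load zero load zero load zero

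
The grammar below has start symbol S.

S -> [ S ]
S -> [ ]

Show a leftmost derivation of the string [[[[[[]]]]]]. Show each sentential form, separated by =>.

S => [S] => [[S]] => [[[S]]] => [[[[S]]]] => [[[[[S]]]]] => [[[[[[]]]]]]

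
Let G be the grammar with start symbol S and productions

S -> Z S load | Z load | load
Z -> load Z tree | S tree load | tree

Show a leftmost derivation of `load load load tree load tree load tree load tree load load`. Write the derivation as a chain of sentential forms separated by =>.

S => Z S load => load Z tree S load => load S tree load tree S load => load Z load tree load tree S load => load load Z tree load tree load tree S load => load load S tree load tree load tree load tree S load => load load load tree load tree load tree load tree S load => load load load tree load tree load tree load tree load load

S => Z S load   [S -> Z S load]
Z S load => load Z tree S load   [Z -> load Z tree]
load Z tree S load => load S tree load tree S load   [Z -> S tree load]
load S tree load tree S load => load Z load tree load tree S load   [S -> Z load]
load Z load tree load tree S load => load load Z tree load tree load tree S load   [Z -> load Z tree]
load load Z tree load tree load tree S load => load load S tree load tree load tree load tree S load   [Z -> S tree load]
load load S tree load tree load tree load tree S load => load load load tree load tree load tree load tree S load   [S -> load]
load load load tree load tree load tree load tree S load => load load load tree load tree load tree load tree load load   [S -> load]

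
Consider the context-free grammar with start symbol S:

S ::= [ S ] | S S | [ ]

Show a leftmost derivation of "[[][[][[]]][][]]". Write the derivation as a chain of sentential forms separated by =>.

S => [S]   [S ::= [ S ]]
[S] => [SS]   [S ::= S S]
[SS] => [SSS]   [S ::= S S]
[SSS] => [[]SS]   [S ::= [ ]]
[[]SS] => [[][S]S]   [S ::= [ S ]]
[[][S]S] => [[][SS]S]   [S ::= S S]
[[][SS]S] => [[][[]S]S]   [S ::= [ ]]
[[][[]S]S] => [[][[][S]]S]   [S ::= [ S ]]
[[][[][S]]S] => [[][[][[]]]S]   [S ::= [ ]]
[[][[][[]]]S] => [[][[][[]]]SS]   [S ::= S S]
[[][[][[]]]SS] => [[][[][[]]][]S]   [S ::= [ ]]
[[][[][[]]][]S] => [[][[][[]]][][]]   [S ::= [ ]]

S=>[S]=>[SS]=>[SSS]=>[[]SS]=>[[][S]S]=>[[][SS]S]=>[[][[]S]S]=>[[][[][S]]S]=>[[][[][[]]]S]=>[[][[][[]]]SS]=>[[][[][[]]][]S]=>[[][[][[]]][][]]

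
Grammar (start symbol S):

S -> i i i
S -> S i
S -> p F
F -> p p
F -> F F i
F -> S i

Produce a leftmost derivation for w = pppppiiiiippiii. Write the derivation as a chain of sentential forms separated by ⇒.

S⇒Si⇒pFi⇒pFFii⇒pFFiFii⇒pppFiFii⇒pppppiFii⇒pppppiFFiii⇒pppppiSiFiii⇒pppppiiiiiFiii⇒pppppiiiiippiii

S ⇒ Si   [S -> S i]
Si ⇒ pFi   [S -> p F]
pFi ⇒ pFFii   [F -> F F i]
pFFii ⇒ pFFiFii   [F -> F F i]
pFFiFii ⇒ pppFiFii   [F -> p p]
pppFiFii ⇒ pppppiFii   [F -> p p]
pppppiFii ⇒ pppppiFFiii   [F -> F F i]
pppppiFFiii ⇒ pppppiSiFiii   [F -> S i]
pppppiSiFiii ⇒ pppppiiiiiFiii   [S -> i i i]
pppppiiiiiFiii ⇒ pppppiiiiippiii   [F -> p p]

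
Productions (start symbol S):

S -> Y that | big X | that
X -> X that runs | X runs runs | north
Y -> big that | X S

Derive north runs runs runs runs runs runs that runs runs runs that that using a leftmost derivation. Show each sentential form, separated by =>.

S => Y that => X S that => X runs runs S that => X that runs runs runs S that => X runs runs that runs runs runs S that => X runs runs runs runs that runs runs runs S that => X runs runs runs runs runs runs that runs runs runs S that => north runs runs runs runs runs runs that runs runs runs S that => north runs runs runs runs runs runs that runs runs runs that that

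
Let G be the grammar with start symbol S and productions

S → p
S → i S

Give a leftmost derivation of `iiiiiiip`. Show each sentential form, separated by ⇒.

S⇒iS⇒iiS⇒iiiS⇒iiiiS⇒iiiiiS⇒iiiiiiS⇒iiiiiiiS⇒iiiiiiip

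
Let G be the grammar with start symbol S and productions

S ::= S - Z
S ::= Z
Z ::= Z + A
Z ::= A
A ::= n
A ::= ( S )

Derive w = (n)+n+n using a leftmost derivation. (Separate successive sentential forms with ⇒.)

S ⇒ Z   [S ::= Z]
Z ⇒ Z+A   [Z ::= Z + A]
Z+A ⇒ Z+A+A   [Z ::= Z + A]
Z+A+A ⇒ A+A+A   [Z ::= A]
A+A+A ⇒ (S)+A+A   [A ::= ( S )]
(S)+A+A ⇒ (Z)+A+A   [S ::= Z]
(Z)+A+A ⇒ (A)+A+A   [Z ::= A]
(A)+A+A ⇒ (n)+A+A   [A ::= n]
(n)+A+A ⇒ (n)+n+A   [A ::= n]
(n)+n+A ⇒ (n)+n+n   [A ::= n]

S ⇒ Z ⇒ Z+A ⇒ Z+A+A ⇒ A+A+A ⇒ (S)+A+A ⇒ (Z)+A+A ⇒ (A)+A+A ⇒ (n)+A+A ⇒ (n)+n+A ⇒ (n)+n+n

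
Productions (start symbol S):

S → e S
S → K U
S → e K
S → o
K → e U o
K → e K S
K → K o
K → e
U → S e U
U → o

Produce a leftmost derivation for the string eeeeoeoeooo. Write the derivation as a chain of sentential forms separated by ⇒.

S ⇒ eK   [S → e K]
eK ⇒ eeKS   [K → e K S]
eeKS ⇒ eeeUoS   [K → e U o]
eeeUoS ⇒ eeeSeUoS   [U → S e U]
eeeSeUoS ⇒ eeeeSeUoS   [S → e S]
eeeeSeUoS ⇒ eeeeoeUoS   [S → o]
eeeeoeUoS ⇒ eeeeoeSeUoS   [U → S e U]
eeeeoeSeUoS ⇒ eeeeoeoeUoS   [S → o]
eeeeoeoeUoS ⇒ eeeeoeoeooS   [U → o]
eeeeoeoeooS ⇒ eeeeoeoeooo   [S → o]

S ⇒ eK ⇒ eeKS ⇒ eeeUoS ⇒ eeeSeUoS ⇒ eeeeSeUoS ⇒ eeeeoeUoS ⇒ eeeeoeSeUoS ⇒ eeeeoeoeUoS ⇒ eeeeoeoeooS ⇒ eeeeoeoeooo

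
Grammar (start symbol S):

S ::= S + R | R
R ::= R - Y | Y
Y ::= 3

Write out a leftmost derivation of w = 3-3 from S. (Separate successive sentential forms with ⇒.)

S⇒R⇒R-Y⇒Y-Y⇒3-Y⇒3-3

S ⇒ R   [S ::= R]
R ⇒ R-Y   [R ::= R - Y]
R-Y ⇒ Y-Y   [R ::= Y]
Y-Y ⇒ 3-Y   [Y ::= 3]
3-Y ⇒ 3-3   [Y ::= 3]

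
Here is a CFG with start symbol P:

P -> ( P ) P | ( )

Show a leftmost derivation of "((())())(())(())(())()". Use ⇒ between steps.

P ⇒ (P)P ⇒ ((P)P)P ⇒ ((())P)P ⇒ ((())())P ⇒ ((())())(P)P ⇒ ((())())(())P ⇒ ((())())(())(P)P ⇒ ((())())(())(())P ⇒ ((())())(())(())(P)P ⇒ ((())())(())(())(())P ⇒ ((())())(())(())(())()

P ⇒ (P)P   [P -> ( P ) P]
(P)P ⇒ ((P)P)P   [P -> ( P ) P]
((P)P)P ⇒ ((())P)P   [P -> ( )]
((())P)P ⇒ ((())())P   [P -> ( )]
((())())P ⇒ ((())())(P)P   [P -> ( P ) P]
((())())(P)P ⇒ ((())())(())P   [P -> ( )]
((())())(())P ⇒ ((())())(())(P)P   [P -> ( P ) P]
((())())(())(P)P ⇒ ((())())(())(())P   [P -> ( )]
((())())(())(())P ⇒ ((())())(())(())(P)P   [P -> ( P ) P]
((())())(())(())(P)P ⇒ ((())())(())(())(())P   [P -> ( )]
((())())(())(())(())P ⇒ ((())())(())(())(())()   [P -> ( )]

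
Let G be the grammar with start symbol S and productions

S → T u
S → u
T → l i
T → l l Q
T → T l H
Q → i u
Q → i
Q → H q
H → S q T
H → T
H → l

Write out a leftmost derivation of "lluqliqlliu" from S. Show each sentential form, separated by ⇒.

S⇒Tu⇒TlHu⇒llQlHu⇒llHqlHu⇒llSqTqlHu⇒lluqTqlHu⇒lluqliqlHu⇒lluqliqlTu⇒lluqliqlliu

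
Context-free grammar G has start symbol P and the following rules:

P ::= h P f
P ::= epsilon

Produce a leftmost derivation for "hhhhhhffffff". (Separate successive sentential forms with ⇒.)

P ⇒ hPf   [P ::= h P f]
hPf ⇒ hhPff   [P ::= h P f]
hhPff ⇒ hhhPfff   [P ::= h P f]
hhhPfff ⇒ hhhhPffff   [P ::= h P f]
hhhhPffff ⇒ hhhhhPfffff   [P ::= h P f]
hhhhhPfffff ⇒ hhhhhhPffffff   [P ::= h P f]
hhhhhhPffffff ⇒ hhhhhhffffff   [P ::= epsilon]

P⇒hPf⇒hhPff⇒hhhPfff⇒hhhhPffff⇒hhhhhPfffff⇒hhhhhhPffffff⇒hhhhhhffffff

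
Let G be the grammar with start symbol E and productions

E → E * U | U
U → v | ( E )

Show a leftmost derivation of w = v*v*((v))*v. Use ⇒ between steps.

E⇒E*U⇒E*U*U⇒E*U*U*U⇒U*U*U*U⇒v*U*U*U⇒v*v*U*U⇒v*v*(E)*U⇒v*v*(U)*U⇒v*v*((E))*U⇒v*v*((U))*U⇒v*v*((v))*U⇒v*v*((v))*v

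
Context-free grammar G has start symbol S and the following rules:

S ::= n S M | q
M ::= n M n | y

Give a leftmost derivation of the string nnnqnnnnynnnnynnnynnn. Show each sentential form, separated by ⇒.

S ⇒ nSM ⇒ nnSMM ⇒ nnnSMMM ⇒ nnnqMMM ⇒ nnnqnMnMM ⇒ nnnqnnMnnMM ⇒ nnnqnnnMnnnMM ⇒ nnnqnnnnMnnnnMM ⇒ nnnqnnnnynnnnMM ⇒ nnnqnnnnynnnnyM ⇒ nnnqnnnnynnnnynMn ⇒ nnnqnnnnynnnnynnMnn ⇒ nnnqnnnnynnnnynnnMnnn ⇒ nnnqnnnnynnnnynnnynnn

S ⇒ nSM   [S ::= n S M]
nSM ⇒ nnSMM   [S ::= n S M]
nnSMM ⇒ nnnSMMM   [S ::= n S M]
nnnSMMM ⇒ nnnqMMM   [S ::= q]
nnnqMMM ⇒ nnnqnMnMM   [M ::= n M n]
nnnqnMnMM ⇒ nnnqnnMnnMM   [M ::= n M n]
nnnqnnMnnMM ⇒ nnnqnnnMnnnMM   [M ::= n M n]
nnnqnnnMnnnMM ⇒ nnnqnnnnMnnnnMM   [M ::= n M n]
nnnqnnnnMnnnnMM ⇒ nnnqnnnnynnnnMM   [M ::= y]
nnnqnnnnynnnnMM ⇒ nnnqnnnnynnnnyM   [M ::= y]
nnnqnnnnynnnnyM ⇒ nnnqnnnnynnnnynMn   [M ::= n M n]
nnnqnnnnynnnnynMn ⇒ nnnqnnnnynnnnynnMnn   [M ::= n M n]
nnnqnnnnynnnnynnMnn ⇒ nnnqnnnnynnnnynnnMnnn   [M ::= n M n]
nnnqnnnnynnnnynnnMnnn ⇒ nnnqnnnnynnnnynnnynnn   [M ::= y]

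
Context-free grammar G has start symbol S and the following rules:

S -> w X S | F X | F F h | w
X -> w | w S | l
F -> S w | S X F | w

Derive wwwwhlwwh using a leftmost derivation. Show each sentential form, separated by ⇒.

S ⇒ FFh   [S -> F F h]
FFh ⇒ SXFFh   [F -> S X F]
SXFFh ⇒ wXSXFFh   [S -> w X S]
wXSXFFh ⇒ wwSXFFh   [X -> w]
wwSXFFh ⇒ wwFFhXFFh   [S -> F F h]
wwFFhXFFh ⇒ wwwFhXFFh   [F -> w]
wwwFhXFFh ⇒ wwwwhXFFh   [F -> w]
wwwwhXFFh ⇒ wwwwhlFFh   [X -> l]
wwwwhlFFh ⇒ wwwwhlwFh   [F -> w]
wwwwhlwFh ⇒ wwwwhlwwh   [F -> w]

S ⇒ FFh ⇒ SXFFh ⇒ wXSXFFh ⇒ wwSXFFh ⇒ wwFFhXFFh ⇒ wwwFhXFFh ⇒ wwwwhXFFh ⇒ wwwwhlFFh ⇒ wwwwhlwFh ⇒ wwwwhlwwh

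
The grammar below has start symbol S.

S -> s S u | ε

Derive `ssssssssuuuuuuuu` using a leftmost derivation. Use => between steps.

S => sSu   [S -> s S u]
sSu => ssSuu   [S -> s S u]
ssSuu => sssSuuu   [S -> s S u]
sssSuuu => ssssSuuuu   [S -> s S u]
ssssSuuuu => sssssSuuuuu   [S -> s S u]
sssssSuuuuu => ssssssSuuuuuu   [S -> s S u]
ssssssSuuuuuu => sssssssSuuuuuuu   [S -> s S u]
sssssssSuuuuuuu => ssssssssSuuuuuuuu   [S -> s S u]
ssssssssSuuuuuuuu => ssssssssuuuuuuuu   [S -> ε]

S => sSu => ssSuu => sssSuuu => ssssSuuuu => sssssSuuuuu => ssssssSuuuuuu => sssssssSuuuuuuu => ssssssssSuuuuuuuu => ssssssssuuuuuuuu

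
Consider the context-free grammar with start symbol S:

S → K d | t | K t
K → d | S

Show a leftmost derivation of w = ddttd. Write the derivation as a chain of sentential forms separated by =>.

S => Kd   [S → K d]
Kd => Sd   [K → S]
Sd => Ktd   [S → K t]
Ktd => Std   [K → S]
Std => Kttd   [S → K t]
Kttd => Sttd   [K → S]
Sttd => Kdttd   [S → K d]
Kdttd => ddttd   [K → d]

S => Kd => Sd => Ktd => Std => Kttd => Sttd => Kdttd => ddttd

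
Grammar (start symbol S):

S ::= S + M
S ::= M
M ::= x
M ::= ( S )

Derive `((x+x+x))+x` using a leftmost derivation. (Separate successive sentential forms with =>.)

S => S+M => M+M => (S)+M => (M)+M => ((S))+M => ((S+M))+M => ((S+M+M))+M => ((M+M+M))+M => ((x+M+M))+M => ((x+x+M))+M => ((x+x+x))+M => ((x+x+x))+x

S => S+M   [S ::= S + M]
S+M => M+M   [S ::= M]
M+M => (S)+M   [M ::= ( S )]
(S)+M => (M)+M   [S ::= M]
(M)+M => ((S))+M   [M ::= ( S )]
((S))+M => ((S+M))+M   [S ::= S + M]
((S+M))+M => ((S+M+M))+M   [S ::= S + M]
((S+M+M))+M => ((M+M+M))+M   [S ::= M]
((M+M+M))+M => ((x+M+M))+M   [M ::= x]
((x+M+M))+M => ((x+x+M))+M   [M ::= x]
((x+x+M))+M => ((x+x+x))+M   [M ::= x]
((x+x+x))+M => ((x+x+x))+x   [M ::= x]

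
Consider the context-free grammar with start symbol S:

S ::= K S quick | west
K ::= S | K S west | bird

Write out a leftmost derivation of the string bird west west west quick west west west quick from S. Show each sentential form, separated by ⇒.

S ⇒ K S quick   [S ::= K S quick]
K S quick ⇒ K S west S quick   [K ::= K S west]
K S west S quick ⇒ S S west S quick   [K ::= S]
S S west S quick ⇒ K S quick S west S quick   [S ::= K S quick]
K S quick S west S quick ⇒ K S west S quick S west S quick   [K ::= K S west]
K S west S quick S west S quick ⇒ bird S west S quick S west S quick   [K ::= bird]
bird S west S quick S west S quick ⇒ bird west west S quick S west S quick   [S ::= west]
bird west west S quick S west S quick ⇒ bird west west west quick S west S quick   [S ::= west]
bird west west west quick S west S quick ⇒ bird west west west quick west west S quick   [S ::= west]
bird west west west quick west west S quick ⇒ bird west west west quick west west west quick   [S ::= west]

S ⇒ K S quick ⇒ K S west S quick ⇒ S S west S quick ⇒ K S quick S west S quick ⇒ K S west S quick S west S quick ⇒ bird S west S quick S west S quick ⇒ bird west west S quick S west S quick ⇒ bird west west west quick S west S quick ⇒ bird west west west quick west west S quick ⇒ bird west west west quick west west west quick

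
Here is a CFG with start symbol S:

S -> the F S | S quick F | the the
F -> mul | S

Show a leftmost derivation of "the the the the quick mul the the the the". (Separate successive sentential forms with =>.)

S => the F S => the S S => the the F S S => the the S S S => the the S quick F S S => the the the the quick F S S => the the the the quick mul S S => the the the the quick mul the the S => the the the the quick mul the the the the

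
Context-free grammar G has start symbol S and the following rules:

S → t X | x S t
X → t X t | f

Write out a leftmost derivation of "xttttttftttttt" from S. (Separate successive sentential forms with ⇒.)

S ⇒ xSt ⇒ xtXt ⇒ xttXtt ⇒ xtttXttt ⇒ xttttXtttt ⇒ xtttttXttttt ⇒ xttttttXtttttt ⇒ xttttttftttttt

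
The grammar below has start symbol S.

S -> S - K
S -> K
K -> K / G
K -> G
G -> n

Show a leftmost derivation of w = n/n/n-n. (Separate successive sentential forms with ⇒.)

S ⇒ S-K ⇒ K-K ⇒ K/G-K ⇒ K/G/G-K ⇒ G/G/G-K ⇒ n/G/G-K ⇒ n/n/G-K ⇒ n/n/n-K ⇒ n/n/n-G ⇒ n/n/n-n

S ⇒ S-K   [S -> S - K]
S-K ⇒ K-K   [S -> K]
K-K ⇒ K/G-K   [K -> K / G]
K/G-K ⇒ K/G/G-K   [K -> K / G]
K/G/G-K ⇒ G/G/G-K   [K -> G]
G/G/G-K ⇒ n/G/G-K   [G -> n]
n/G/G-K ⇒ n/n/G-K   [G -> n]
n/n/G-K ⇒ n/n/n-K   [G -> n]
n/n/n-K ⇒ n/n/n-G   [K -> G]
n/n/n-G ⇒ n/n/n-n   [G -> n]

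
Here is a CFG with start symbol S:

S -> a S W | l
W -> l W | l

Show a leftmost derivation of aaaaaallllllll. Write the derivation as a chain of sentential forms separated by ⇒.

S ⇒ aSW ⇒ aaSWW ⇒ aaaSWWW ⇒ aaaaSWWWW ⇒ aaaaaSWWWWW ⇒ aaaaaaSWWWWWW ⇒ aaaaaalWWWWWW ⇒ aaaaaallWWWWWW ⇒ aaaaaalllWWWWW ⇒ aaaaaallllWWWW ⇒ aaaaaalllllWWW ⇒ aaaaaallllllWW ⇒ aaaaaalllllllW ⇒ aaaaaallllllll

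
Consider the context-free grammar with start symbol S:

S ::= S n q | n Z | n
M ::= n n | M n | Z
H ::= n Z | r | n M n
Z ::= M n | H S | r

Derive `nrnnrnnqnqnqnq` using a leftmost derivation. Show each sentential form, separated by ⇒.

S ⇒ Snq ⇒ Snqnq ⇒ Snqnqnq ⇒ Snqnqnqnq ⇒ nZnqnqnqnq ⇒ nHSnqnqnqnq ⇒ nrSnqnqnqnq ⇒ nrnZnqnqnqnq ⇒ nrnHSnqnqnqnq ⇒ nrnnZSnqnqnqnq ⇒ nrnnrSnqnqnqnq ⇒ nrnnrnnqnqnqnq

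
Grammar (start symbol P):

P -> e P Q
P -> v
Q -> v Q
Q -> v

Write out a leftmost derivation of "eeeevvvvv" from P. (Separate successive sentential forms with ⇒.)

P ⇒ ePQ   [P -> e P Q]
ePQ ⇒ eePQQ   [P -> e P Q]
eePQQ ⇒ eeePQQQ   [P -> e P Q]
eeePQQQ ⇒ eeeePQQQQ   [P -> e P Q]
eeeePQQQQ ⇒ eeeevQQQQ   [P -> v]
eeeevQQQQ ⇒ eeeevvQQQ   [Q -> v]
eeeevvQQQ ⇒ eeeevvvQQ   [Q -> v]
eeeevvvQQ ⇒ eeeevvvvQ   [Q -> v]
eeeevvvvQ ⇒ eeeevvvvv   [Q -> v]

P⇒ePQ⇒eePQQ⇒eeePQQQ⇒eeeePQQQQ⇒eeeevQQQQ⇒eeeevvQQQ⇒eeeevvvQQ⇒eeeevvvvQ⇒eeeevvvvv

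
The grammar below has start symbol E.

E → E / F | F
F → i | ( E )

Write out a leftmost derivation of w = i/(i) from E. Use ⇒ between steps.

E ⇒ E/F ⇒ F/F ⇒ i/F ⇒ i/(E) ⇒ i/(F) ⇒ i/(i)

E ⇒ E/F   [E → E / F]
E/F ⇒ F/F   [E → F]
F/F ⇒ i/F   [F → i]
i/F ⇒ i/(E)   [F → ( E )]
i/(E) ⇒ i/(F)   [E → F]
i/(F) ⇒ i/(i)   [F → i]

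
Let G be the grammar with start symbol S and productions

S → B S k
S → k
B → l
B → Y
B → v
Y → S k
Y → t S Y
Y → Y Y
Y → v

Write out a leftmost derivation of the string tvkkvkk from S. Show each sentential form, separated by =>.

S => BSk => YSk => tSYSk => tBSkYSk => tYSkYSk => tvSkYSk => tvkkYSk => tvkkvSk => tvkkvkk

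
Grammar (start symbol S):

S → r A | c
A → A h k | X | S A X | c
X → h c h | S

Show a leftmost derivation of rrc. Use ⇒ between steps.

S⇒rA⇒rX⇒rS⇒rrA⇒rrX⇒rrS⇒rrc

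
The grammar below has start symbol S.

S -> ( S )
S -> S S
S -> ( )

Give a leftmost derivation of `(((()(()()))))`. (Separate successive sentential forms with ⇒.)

S⇒(S)⇒((S))⇒(((S)))⇒(((SS)))⇒(((()S)))⇒(((()(S))))⇒(((()(SS))))⇒(((()(()S))))⇒(((()(()()))))

S ⇒ (S)   [S -> ( S )]
(S) ⇒ ((S))   [S -> ( S )]
((S)) ⇒ (((S)))   [S -> ( S )]
(((S))) ⇒ (((SS)))   [S -> S S]
(((SS))) ⇒ (((()S)))   [S -> ( )]
(((()S))) ⇒ (((()(S))))   [S -> ( S )]
(((()(S)))) ⇒ (((()(SS))))   [S -> S S]
(((()(SS)))) ⇒ (((()(()S))))   [S -> ( )]
(((()(()S)))) ⇒ (((()(()()))))   [S -> ( )]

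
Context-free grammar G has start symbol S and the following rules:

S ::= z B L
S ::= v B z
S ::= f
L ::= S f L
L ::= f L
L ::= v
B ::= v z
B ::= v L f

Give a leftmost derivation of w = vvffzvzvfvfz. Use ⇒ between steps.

S ⇒ vBz   [S ::= v B z]
vBz ⇒ vvLfz   [B ::= v L f]
vvLfz ⇒ vvSfLfz   [L ::= S f L]
vvSfLfz ⇒ vvffLfz   [S ::= f]
vvffLfz ⇒ vvffSfLfz   [L ::= S f L]
vvffSfLfz ⇒ vvffzBLfLfz   [S ::= z B L]
vvffzBLfLfz ⇒ vvffzvzLfLfz   [B ::= v z]
vvffzvzLfLfz ⇒ vvffzvzvfLfz   [L ::= v]
vvffzvzvfLfz ⇒ vvffzvzvfvfz   [L ::= v]

S⇒vBz⇒vvLfz⇒vvSfLfz⇒vvffLfz⇒vvffSfLfz⇒vvffzBLfLfz⇒vvffzvzLfLfz⇒vvffzvzvfLfz⇒vvffzvzvfvfz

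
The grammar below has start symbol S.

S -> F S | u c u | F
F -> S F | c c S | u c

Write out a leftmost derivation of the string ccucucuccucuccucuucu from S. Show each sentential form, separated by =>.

S => F   [S -> F]
F => ccS   [F -> c c S]
ccS => ccFS   [S -> F S]
ccFS => ccucS   [F -> u c]
ccucS => ccucFS   [S -> F S]
ccucFS => ccucSFS   [F -> S F]
ccucSFS => ccucucuFS   [S -> u c u]
ccucucuFS => ccucucuccSS   [F -> c c S]
ccucucuccSS => ccucucuccFS   [S -> F]
ccucucuccFS => ccucucuccSFS   [F -> S F]
ccucucuccSFS => ccucucuccucuFS   [S -> u c u]
ccucucuccucuFS => ccucucuccucuccSS   [F -> c c S]
ccucucuccucuccSS => ccucucuccucuccucuS   [S -> u c u]
ccucucuccucuccucuS => ccucucuccucuccucuucu   [S -> u c u]

S => F => ccS => ccFS => ccucS => ccucFS => ccucSFS => ccucucuFS => ccucucuccSS => ccucucuccFS => ccucucuccSFS => ccucucuccucuFS => ccucucuccucuccSS => ccucucuccucuccucuS => ccucucuccucuccucuucu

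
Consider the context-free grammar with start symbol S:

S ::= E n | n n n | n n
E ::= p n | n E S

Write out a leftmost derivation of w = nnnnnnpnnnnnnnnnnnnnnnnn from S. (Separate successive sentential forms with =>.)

S => En   [S ::= E n]
En => nESn   [E ::= n E S]
nESn => nnESSn   [E ::= n E S]
nnESSn => nnnESSSn   [E ::= n E S]
nnnESSSn => nnnnESSSSn   [E ::= n E S]
nnnnESSSSn => nnnnnESSSSSn   [E ::= n E S]
nnnnnESSSSSn => nnnnnnESSSSSSn   [E ::= n E S]
nnnnnnESSSSSSn => nnnnnnpnSSSSSSn   [E ::= p n]
nnnnnnpnSSSSSSn => nnnnnnpnnnnSSSSSn   [S ::= n n n]
nnnnnnpnnnnSSSSSn => nnnnnnpnnnnnnSSSSn   [S ::= n n]
nnnnnnpnnnnnnSSSSn => nnnnnnpnnnnnnnnnSSSn   [S ::= n n n]
nnnnnnpnnnnnnnnnSSSn => nnnnnnpnnnnnnnnnnnSSn   [S ::= n n]
nnnnnnpnnnnnnnnnnnSSn => nnnnnnpnnnnnnnnnnnnnnSn   [S ::= n n n]
nnnnnnpnnnnnnnnnnnnnnSn => nnnnnnpnnnnnnnnnnnnnnnnn   [S ::= n n]

S=>En=>nESn=>nnESSn=>nnnESSSn=>nnnnESSSSn=>nnnnnESSSSSn=>nnnnnnESSSSSSn=>nnnnnnpnSSSSSSn=>nnnnnnpnnnnSSSSSn=>nnnnnnpnnnnnnSSSSn=>nnnnnnpnnnnnnnnnSSSn=>nnnnnnpnnnnnnnnnnnSSn=>nnnnnnpnnnnnnnnnnnnnnSn=>nnnnnnpnnnnnnnnnnnnnnnnn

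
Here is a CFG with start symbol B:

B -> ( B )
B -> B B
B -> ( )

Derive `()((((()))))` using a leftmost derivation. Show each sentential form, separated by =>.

B=>BB=>()B=>()(B)=>()((B))=>()(((B)))=>()((((B))))=>()((((()))))

B => BB   [B -> B B]
BB => ()B   [B -> ( )]
()B => ()(B)   [B -> ( B )]
()(B) => ()((B))   [B -> ( B )]
()((B)) => ()(((B)))   [B -> ( B )]
()(((B))) => ()((((B))))   [B -> ( B )]
()((((B)))) => ()((((()))))   [B -> ( )]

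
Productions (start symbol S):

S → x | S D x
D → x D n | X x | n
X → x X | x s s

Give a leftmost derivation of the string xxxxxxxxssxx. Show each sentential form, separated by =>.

S => SDx   [S → S D x]
SDx => xDx   [S → x]
xDx => xXxx   [D → X x]
xXxx => xxXxx   [X → x X]
xxXxx => xxxXxx   [X → x X]
xxxXxx => xxxxXxx   [X → x X]
xxxxXxx => xxxxxXxx   [X → x X]
xxxxxXxx => xxxxxxXxx   [X → x X]
xxxxxxXxx => xxxxxxxXxx   [X → x X]
xxxxxxxXxx => xxxxxxxxssxx   [X → x s s]

S => SDx => xDx => xXxx => xxXxx => xxxXxx => xxxxXxx => xxxxxXxx => xxxxxxXxx => xxxxxxxXxx => xxxxxxxxssxx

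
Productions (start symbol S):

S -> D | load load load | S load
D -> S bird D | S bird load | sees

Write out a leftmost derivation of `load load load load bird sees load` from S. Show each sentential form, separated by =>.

S => S load   [S -> S load]
S load => D load   [S -> D]
D load => S bird D load   [D -> S bird D]
S bird D load => S load bird D load   [S -> S load]
S load bird D load => load load load load bird D load   [S -> load load load]
load load load load bird D load => load load load load bird sees load   [D -> sees]

S => S load => D load => S bird D load => S load bird D load => load load load load bird D load => load load load load bird sees load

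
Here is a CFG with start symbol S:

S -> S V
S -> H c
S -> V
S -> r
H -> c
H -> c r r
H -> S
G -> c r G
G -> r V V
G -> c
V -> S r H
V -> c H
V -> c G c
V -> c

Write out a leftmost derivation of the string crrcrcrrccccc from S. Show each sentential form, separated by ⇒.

S ⇒ SV ⇒ SVV ⇒ HcVV ⇒ ScVV ⇒ VcVV ⇒ SrHcVV ⇒ HcrHcVV ⇒ crrcrHcVV ⇒ crrcrcrrcVV ⇒ crrcrcrrccGcV ⇒ crrcrcrrccccV ⇒ crrcrcrrccccc

S ⇒ SV   [S -> S V]
SV ⇒ SVV   [S -> S V]
SVV ⇒ HcVV   [S -> H c]
HcVV ⇒ ScVV   [H -> S]
ScVV ⇒ VcVV   [S -> V]
VcVV ⇒ SrHcVV   [V -> S r H]
SrHcVV ⇒ HcrHcVV   [S -> H c]
HcrHcVV ⇒ crrcrHcVV   [H -> c r r]
crrcrHcVV ⇒ crrcrcrrcVV   [H -> c r r]
crrcrcrrcVV ⇒ crrcrcrrccGcV   [V -> c G c]
crrcrcrrccGcV ⇒ crrcrcrrccccV   [G -> c]
crrcrcrrccccV ⇒ crrcrcrrccccc   [V -> c]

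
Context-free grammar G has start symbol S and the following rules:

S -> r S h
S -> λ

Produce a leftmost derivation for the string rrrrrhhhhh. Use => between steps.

S => rSh => rrShh => rrrShhh => rrrrShhhh => rrrrrShhhhh => rrrrrhhhhh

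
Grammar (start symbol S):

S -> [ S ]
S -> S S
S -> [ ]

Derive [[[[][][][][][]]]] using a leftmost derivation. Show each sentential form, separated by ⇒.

S ⇒ [S] ⇒ [[S]] ⇒ [[[S]]] ⇒ [[[SS]]] ⇒ [[[SSS]]] ⇒ [[[SSSS]]] ⇒ [[[SSSSS]]] ⇒ [[[SSSSSS]]] ⇒ [[[[]SSSSS]]] ⇒ [[[[][]SSSS]]] ⇒ [[[[][][]SSS]]] ⇒ [[[[][][][]SS]]] ⇒ [[[[][][][][]S]]] ⇒ [[[[][][][][][]]]]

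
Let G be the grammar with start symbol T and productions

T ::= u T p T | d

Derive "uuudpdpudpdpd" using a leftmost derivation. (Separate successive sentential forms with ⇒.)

T ⇒ uTpT ⇒ uuTpTpT ⇒ uuuTpTpTpT ⇒ uuudpTpTpT ⇒ uuudpdpTpT ⇒ uuudpdpuTpTpT ⇒ uuudpdpudpTpT ⇒ uuudpdpudpdpT ⇒ uuudpdpudpdpd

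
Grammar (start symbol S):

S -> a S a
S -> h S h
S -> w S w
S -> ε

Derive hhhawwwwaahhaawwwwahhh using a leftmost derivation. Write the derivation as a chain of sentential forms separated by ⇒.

S ⇒ hSh ⇒ hhShh ⇒ hhhShhh ⇒ hhhaSahhh ⇒ hhhawSwahhh ⇒ hhhawwSwwahhh ⇒ hhhawwwSwwwahhh ⇒ hhhawwwwSwwwwahhh ⇒ hhhawwwwaSawwwwahhh ⇒ hhhawwwwaaSaawwwwahhh ⇒ hhhawwwwaahShaawwwwahhh ⇒ hhhawwwwaahhaawwwwahhh

S ⇒ hSh   [S -> h S h]
hSh ⇒ hhShh   [S -> h S h]
hhShh ⇒ hhhShhh   [S -> h S h]
hhhShhh ⇒ hhhaSahhh   [S -> a S a]
hhhaSahhh ⇒ hhhawSwahhh   [S -> w S w]
hhhawSwahhh ⇒ hhhawwSwwahhh   [S -> w S w]
hhhawwSwwahhh ⇒ hhhawwwSwwwahhh   [S -> w S w]
hhhawwwSwwwahhh ⇒ hhhawwwwSwwwwahhh   [S -> w S w]
hhhawwwwSwwwwahhh ⇒ hhhawwwwaSawwwwahhh   [S -> a S a]
hhhawwwwaSawwwwahhh ⇒ hhhawwwwaaSaawwwwahhh   [S -> a S a]
hhhawwwwaaSaawwwwahhh ⇒ hhhawwwwaahShaawwwwahhh   [S -> h S h]
hhhawwwwaahShaawwwwahhh ⇒ hhhawwwwaahhaawwwwahhh   [S -> ε]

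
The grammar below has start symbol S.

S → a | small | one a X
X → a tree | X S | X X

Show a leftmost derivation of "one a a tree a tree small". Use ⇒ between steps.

S ⇒ one a X ⇒ one a X S ⇒ one a X X S ⇒ one a a tree X S ⇒ one a a tree a tree S ⇒ one a a tree a tree small

S ⇒ one a X   [S → one a X]
one a X ⇒ one a X S   [X → X S]
one a X S ⇒ one a X X S   [X → X X]
one a X X S ⇒ one a a tree X S   [X → a tree]
one a a tree X S ⇒ one a a tree a tree S   [X → a tree]
one a a tree a tree S ⇒ one a a tree a tree small   [S → small]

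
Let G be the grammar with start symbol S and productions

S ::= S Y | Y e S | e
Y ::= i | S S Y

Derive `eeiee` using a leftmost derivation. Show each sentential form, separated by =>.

S => YeS => SSYeS => eSYeS => eeYeS => eeieS => eeiee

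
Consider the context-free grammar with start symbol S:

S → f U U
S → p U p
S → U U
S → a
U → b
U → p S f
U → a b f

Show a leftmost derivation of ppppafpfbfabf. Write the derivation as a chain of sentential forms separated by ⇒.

S ⇒ UU ⇒ pSfU ⇒ pUUfU ⇒ ppSfUfU ⇒ pppUpfUfU ⇒ ppppSfpfUfU ⇒ ppppafpfUfU ⇒ ppppafpfbfU ⇒ ppppafpfbfabf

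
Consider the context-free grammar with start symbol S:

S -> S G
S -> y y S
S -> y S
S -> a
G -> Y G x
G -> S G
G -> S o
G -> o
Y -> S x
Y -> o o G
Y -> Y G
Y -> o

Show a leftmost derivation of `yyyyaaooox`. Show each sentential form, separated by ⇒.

S⇒yyS⇒yyyS⇒yyySG⇒yyyySG⇒yyyyaG⇒yyyyaSG⇒yyyyaSGG⇒yyyyaaGG⇒yyyyaaoG⇒yyyyaaoYGx⇒yyyyaaooGx⇒yyyyaaooox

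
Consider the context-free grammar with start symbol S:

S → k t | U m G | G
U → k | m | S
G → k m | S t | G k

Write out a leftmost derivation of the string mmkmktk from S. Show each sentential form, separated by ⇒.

S ⇒ G ⇒ Gk ⇒ Stk ⇒ UmGtk ⇒ mmGtk ⇒ mmGktk ⇒ mmkmktk

S ⇒ G   [S → G]
G ⇒ Gk   [G → G k]
Gk ⇒ Stk   [G → S t]
Stk ⇒ UmGtk   [S → U m G]
UmGtk ⇒ mmGtk   [U → m]
mmGtk ⇒ mmGktk   [G → G k]
mmGktk ⇒ mmkmktk   [G → k m]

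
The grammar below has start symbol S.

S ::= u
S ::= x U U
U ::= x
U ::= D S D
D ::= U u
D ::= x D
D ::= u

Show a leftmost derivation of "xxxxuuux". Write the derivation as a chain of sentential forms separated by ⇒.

S ⇒ xUU   [S ::= x U U]
xUU ⇒ xDSDU   [U ::= D S D]
xDSDU ⇒ xxDSDU   [D ::= x D]
xxDSDU ⇒ xxxDSDU   [D ::= x D]
xxxDSDU ⇒ xxxUuSDU   [D ::= U u]
xxxUuSDU ⇒ xxxxuSDU   [U ::= x]
xxxxuSDU ⇒ xxxxuuDU   [S ::= u]
xxxxuuDU ⇒ xxxxuuuU   [D ::= u]
xxxxuuuU ⇒ xxxxuuux   [U ::= x]

S ⇒ xUU ⇒ xDSDU ⇒ xxDSDU ⇒ xxxDSDU ⇒ xxxUuSDU ⇒ xxxxuSDU ⇒ xxxxuuDU ⇒ xxxxuuuU ⇒ xxxxuuux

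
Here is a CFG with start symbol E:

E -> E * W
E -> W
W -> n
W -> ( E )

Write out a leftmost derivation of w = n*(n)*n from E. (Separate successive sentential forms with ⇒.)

E ⇒ E*W ⇒ E*W*W ⇒ W*W*W ⇒ n*W*W ⇒ n*(E)*W ⇒ n*(W)*W ⇒ n*(n)*W ⇒ n*(n)*n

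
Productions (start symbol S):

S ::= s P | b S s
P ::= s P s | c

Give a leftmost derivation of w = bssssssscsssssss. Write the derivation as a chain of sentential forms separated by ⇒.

S⇒bSs⇒bsPs⇒bssPss⇒bsssPsss⇒bssssPssss⇒bsssssPsssss⇒bssssssPssssss⇒bsssssssPsssssss⇒bssssssscsssssss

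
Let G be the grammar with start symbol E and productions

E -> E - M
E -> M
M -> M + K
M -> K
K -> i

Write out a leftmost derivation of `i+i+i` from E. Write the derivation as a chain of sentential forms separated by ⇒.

E ⇒ M ⇒ M+K ⇒ M+K+K ⇒ K+K+K ⇒ i+K+K ⇒ i+i+K ⇒ i+i+i

E ⇒ M   [E -> M]
M ⇒ M+K   [M -> M + K]
M+K ⇒ M+K+K   [M -> M + K]
M+K+K ⇒ K+K+K   [M -> K]
K+K+K ⇒ i+K+K   [K -> i]
i+K+K ⇒ i+i+K   [K -> i]
i+i+K ⇒ i+i+i   [K -> i]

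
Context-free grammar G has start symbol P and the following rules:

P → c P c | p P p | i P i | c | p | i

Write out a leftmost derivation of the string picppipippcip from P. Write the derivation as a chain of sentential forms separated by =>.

P => pPp => piPip => picPcip => picpPpcip => picppPppcip => picppiPippcip => picppipippcip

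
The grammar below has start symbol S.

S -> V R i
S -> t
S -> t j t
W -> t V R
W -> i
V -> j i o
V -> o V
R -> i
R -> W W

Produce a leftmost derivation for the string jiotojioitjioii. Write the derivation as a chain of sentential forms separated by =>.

S => VRi   [S -> V R i]
VRi => jioRi   [V -> j i o]
jioRi => jioWWi   [R -> W W]
jioWWi => jiotVRWi   [W -> t V R]
jiotVRWi => jiotoVRWi   [V -> o V]
jiotoVRWi => jiotojioRWi   [V -> j i o]
jiotojioRWi => jiotojioiWi   [R -> i]
jiotojioiWi => jiotojioitVRi   [W -> t V R]
jiotojioitVRi => jiotojioitjioRi   [V -> j i o]
jiotojioitjioRi => jiotojioitjioii   [R -> i]

S => VRi => jioRi => jioWWi => jiotVRWi => jiotoVRWi => jiotojioRWi => jiotojioiWi => jiotojioitVRi => jiotojioitjioRi => jiotojioitjioii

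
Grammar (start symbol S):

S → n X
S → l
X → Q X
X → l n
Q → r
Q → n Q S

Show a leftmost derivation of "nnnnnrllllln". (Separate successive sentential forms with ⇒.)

S ⇒ nX ⇒ nQX ⇒ nnQSX ⇒ nnnQSSX ⇒ nnnnQSSSX ⇒ nnnnnQSSSSX ⇒ nnnnnrSSSSX ⇒ nnnnnrlSSSX ⇒ nnnnnrllSSX ⇒ nnnnnrlllSX ⇒ nnnnnrllllX ⇒ nnnnnrllllln

S ⇒ nX   [S → n X]
nX ⇒ nQX   [X → Q X]
nQX ⇒ nnQSX   [Q → n Q S]
nnQSX ⇒ nnnQSSX   [Q → n Q S]
nnnQSSX ⇒ nnnnQSSSX   [Q → n Q S]
nnnnQSSSX ⇒ nnnnnQSSSSX   [Q → n Q S]
nnnnnQSSSSX ⇒ nnnnnrSSSSX   [Q → r]
nnnnnrSSSSX ⇒ nnnnnrlSSSX   [S → l]
nnnnnrlSSSX ⇒ nnnnnrllSSX   [S → l]
nnnnnrllSSX ⇒ nnnnnrlllSX   [S → l]
nnnnnrlllSX ⇒ nnnnnrllllX   [S → l]
nnnnnrllllX ⇒ nnnnnrllllln   [X → l n]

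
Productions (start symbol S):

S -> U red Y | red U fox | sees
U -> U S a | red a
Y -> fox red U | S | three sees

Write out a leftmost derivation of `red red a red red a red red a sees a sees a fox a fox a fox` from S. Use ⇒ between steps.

S ⇒ red U fox ⇒ red U S a fox ⇒ red red a S a fox ⇒ red red a red U fox a fox ⇒ red red a red U S a fox a fox ⇒ red red a red red a S a fox a fox ⇒ red red a red red a red U fox a fox a fox ⇒ red red a red red a red U S a fox a fox a fox ⇒ red red a red red a red U S a S a fox a fox a fox ⇒ red red a red red a red red a S a S a fox a fox a fox ⇒ red red a red red a red red a sees a S a fox a fox a fox ⇒ red red a red red a red red a sees a sees a fox a fox a fox

S ⇒ red U fox   [S -> red U fox]
red U fox ⇒ red U S a fox   [U -> U S a]
red U S a fox ⇒ red red a S a fox   [U -> red a]
red red a S a fox ⇒ red red a red U fox a fox   [S -> red U fox]
red red a red U fox a fox ⇒ red red a red U S a fox a fox   [U -> U S a]
red red a red U S a fox a fox ⇒ red red a red red a S a fox a fox   [U -> red a]
red red a red red a S a fox a fox ⇒ red red a red red a red U fox a fox a fox   [S -> red U fox]
red red a red red a red U fox a fox a fox ⇒ red red a red red a red U S a fox a fox a fox   [U -> U S a]
red red a red red a red U S a fox a fox a fox ⇒ red red a red red a red U S a S a fox a fox a fox   [U -> U S a]
red red a red red a red U S a S a fox a fox a fox ⇒ red red a red red a red red a S a S a fox a fox a fox   [U -> red a]
red red a red red a red red a S a S a fox a fox a fox ⇒ red red a red red a red red a sees a S a fox a fox a fox   [S -> sees]
red red a red red a red red a sees a S a fox a fox a fox ⇒ red red a red red a red red a sees a sees a fox a fox a fox   [S -> sees]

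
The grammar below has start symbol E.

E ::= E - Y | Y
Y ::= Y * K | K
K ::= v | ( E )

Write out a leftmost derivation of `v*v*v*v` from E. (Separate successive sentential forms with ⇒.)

E ⇒ Y ⇒ Y*K ⇒ Y*K*K ⇒ Y*K*K*K ⇒ K*K*K*K ⇒ v*K*K*K ⇒ v*v*K*K ⇒ v*v*v*K ⇒ v*v*v*v

E ⇒ Y   [E ::= Y]
Y ⇒ Y*K   [Y ::= Y * K]
Y*K ⇒ Y*K*K   [Y ::= Y * K]
Y*K*K ⇒ Y*K*K*K   [Y ::= Y * K]
Y*K*K*K ⇒ K*K*K*K   [Y ::= K]
K*K*K*K ⇒ v*K*K*K   [K ::= v]
v*K*K*K ⇒ v*v*K*K   [K ::= v]
v*v*K*K ⇒ v*v*v*K   [K ::= v]
v*v*v*K ⇒ v*v*v*v   [K ::= v]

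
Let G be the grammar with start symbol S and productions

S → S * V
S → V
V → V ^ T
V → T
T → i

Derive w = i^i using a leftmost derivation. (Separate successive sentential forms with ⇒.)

S ⇒ V   [S → V]
V ⇒ V^T   [V → V ^ T]
V^T ⇒ T^T   [V → T]
T^T ⇒ i^T   [T → i]
i^T ⇒ i^i   [T → i]

S ⇒ V ⇒ V^T ⇒ T^T ⇒ i^T ⇒ i^i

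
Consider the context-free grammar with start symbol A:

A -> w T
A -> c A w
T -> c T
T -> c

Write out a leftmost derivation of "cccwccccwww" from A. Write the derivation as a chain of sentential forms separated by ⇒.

A ⇒ cAw   [A -> c A w]
cAw ⇒ ccAww   [A -> c A w]
ccAww ⇒ cccAwww   [A -> c A w]
cccAwww ⇒ cccwTwww   [A -> w T]
cccwTwww ⇒ cccwcTwww   [T -> c T]
cccwcTwww ⇒ cccwccTwww   [T -> c T]
cccwccTwww ⇒ cccwcccTwww   [T -> c T]
cccwcccTwww ⇒ cccwccccwww   [T -> c]

A ⇒ cAw ⇒ ccAww ⇒ cccAwww ⇒ cccwTwww ⇒ cccwcTwww ⇒ cccwccTwww ⇒ cccwcccTwww ⇒ cccwccccwww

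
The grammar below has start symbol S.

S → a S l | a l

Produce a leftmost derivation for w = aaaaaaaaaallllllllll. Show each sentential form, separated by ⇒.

S ⇒ aSl   [S → a S l]
aSl ⇒ aaSll   [S → a S l]
aaSll ⇒ aaaSlll   [S → a S l]
aaaSlll ⇒ aaaaSllll   [S → a S l]
aaaaSllll ⇒ aaaaaSlllll   [S → a S l]
aaaaaSlllll ⇒ aaaaaaSllllll   [S → a S l]
aaaaaaSllllll ⇒ aaaaaaaSlllllll   [S → a S l]
aaaaaaaSlllllll ⇒ aaaaaaaaSllllllll   [S → a S l]
aaaaaaaaSllllllll ⇒ aaaaaaaaaSlllllllll   [S → a S l]
aaaaaaaaaSlllllllll ⇒ aaaaaaaaaallllllllll   [S → a l]

S ⇒ aSl ⇒ aaSll ⇒ aaaSlll ⇒ aaaaSllll ⇒ aaaaaSlllll ⇒ aaaaaaSllllll ⇒ aaaaaaaSlllllll ⇒ aaaaaaaaSllllllll ⇒ aaaaaaaaaSlllllllll ⇒ aaaaaaaaaallllllllll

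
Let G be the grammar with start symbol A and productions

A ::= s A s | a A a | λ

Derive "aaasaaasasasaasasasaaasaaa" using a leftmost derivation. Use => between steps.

A => aAa => aaAaa => aaaAaaa => aaasAsaaa => aaasaAasaaa => aaasaaAaasaaa => aaasaaaAaaasaaa => aaasaaasAsaaasaaa => aaasaaasaAasaaasaaa => aaasaaasasAsasaaasaaa => aaasaaasasaAasasaaasaaa => aaasaaasasasAsasasaaasaaa => aaasaaasasasaAasasasaaasaaa => aaasaaasasasaasasasaaasaaa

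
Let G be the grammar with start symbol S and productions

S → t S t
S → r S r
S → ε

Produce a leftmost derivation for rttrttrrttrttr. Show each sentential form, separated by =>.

S=>rSr=>rtStr=>rttSttr=>rttrSrttr=>rttrtStrttr=>rttrttSttrttr=>rttrttrSrttrttr=>rttrttrrttrttr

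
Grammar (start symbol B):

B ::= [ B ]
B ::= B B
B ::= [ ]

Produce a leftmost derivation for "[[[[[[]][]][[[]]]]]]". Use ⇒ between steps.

B ⇒ [B]   [B ::= [ B ]]
[B] ⇒ [[B]]   [B ::= [ B ]]
[[B]] ⇒ [[[B]]]   [B ::= [ B ]]
[[[B]]] ⇒ [[[BB]]]   [B ::= B B]
[[[BB]]] ⇒ [[[[B]B]]]   [B ::= [ B ]]
[[[[B]B]]] ⇒ [[[[BB]B]]]   [B ::= B B]
[[[[BB]B]]] ⇒ [[[[[B]B]B]]]   [B ::= [ B ]]
[[[[[B]B]B]]] ⇒ [[[[[[]]B]B]]]   [B ::= [ ]]
[[[[[[]]B]B]]] ⇒ [[[[[[]][]]B]]]   [B ::= [ ]]
[[[[[[]][]]B]]] ⇒ [[[[[[]][]][B]]]]   [B ::= [ B ]]
[[[[[[]][]][B]]]] ⇒ [[[[[[]][]][[B]]]]]   [B ::= [ B ]]
[[[[[[]][]][[B]]]]] ⇒ [[[[[[]][]][[[]]]]]]   [B ::= [ ]]

B ⇒ [B] ⇒ [[B]] ⇒ [[[B]]] ⇒ [[[BB]]] ⇒ [[[[B]B]]] ⇒ [[[[BB]B]]] ⇒ [[[[[B]B]B]]] ⇒ [[[[[[]]B]B]]] ⇒ [[[[[[]][]]B]]] ⇒ [[[[[[]][]][B]]]] ⇒ [[[[[[]][]][[B]]]]] ⇒ [[[[[[]][]][[[]]]]]]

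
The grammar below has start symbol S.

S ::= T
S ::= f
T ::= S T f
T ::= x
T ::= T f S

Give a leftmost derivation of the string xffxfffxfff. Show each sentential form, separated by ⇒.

S ⇒ T ⇒ TfS ⇒ STffS ⇒ TTffS ⇒ TfSTffS ⇒ STffSTffS ⇒ TTffSTffS ⇒ TfSTffSTffS ⇒ xfSTffSTffS ⇒ xffTffSTffS ⇒ xffxffSTffS ⇒ xffxfffTffS ⇒ xffxfffxffS ⇒ xffxfffxfff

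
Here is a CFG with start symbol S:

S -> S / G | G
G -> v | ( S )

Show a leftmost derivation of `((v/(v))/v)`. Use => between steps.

S => G => (S) => (S/G) => (G/G) => ((S)/G) => ((S/G)/G) => ((G/G)/G) => ((v/G)/G) => ((v/(S))/G) => ((v/(G))/G) => ((v/(v))/G) => ((v/(v))/v)

S => G   [S -> G]
G => (S)   [G -> ( S )]
(S) => (S/G)   [S -> S / G]
(S/G) => (G/G)   [S -> G]
(G/G) => ((S)/G)   [G -> ( S )]
((S)/G) => ((S/G)/G)   [S -> S / G]
((S/G)/G) => ((G/G)/G)   [S -> G]
((G/G)/G) => ((v/G)/G)   [G -> v]
((v/G)/G) => ((v/(S))/G)   [G -> ( S )]
((v/(S))/G) => ((v/(G))/G)   [S -> G]
((v/(G))/G) => ((v/(v))/G)   [G -> v]
((v/(v))/G) => ((v/(v))/v)   [G -> v]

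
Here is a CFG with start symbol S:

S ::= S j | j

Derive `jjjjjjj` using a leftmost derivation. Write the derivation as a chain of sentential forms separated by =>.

S => Sj   [S ::= S j]
Sj => Sjj   [S ::= S j]
Sjj => Sjjj   [S ::= S j]
Sjjj => Sjjjj   [S ::= S j]
Sjjjj => Sjjjjj   [S ::= S j]
Sjjjjj => Sjjjjjj   [S ::= S j]
Sjjjjjj => jjjjjjj   [S ::= j]

S => Sj => Sjj => Sjjj => Sjjjj => Sjjjjj => Sjjjjjj => jjjjjjj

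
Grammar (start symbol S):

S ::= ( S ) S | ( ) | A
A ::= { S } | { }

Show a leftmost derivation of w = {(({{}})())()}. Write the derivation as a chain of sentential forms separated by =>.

S => A => {S} => {(S)S} => {((S)S)S} => {((A)S)S} => {(({S})S)S} => {(({A})S)S} => {(({{}})S)S} => {(({{}})())S} => {(({{}})())()}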